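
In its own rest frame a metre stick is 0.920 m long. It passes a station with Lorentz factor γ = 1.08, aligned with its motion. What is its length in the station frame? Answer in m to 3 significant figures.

L ≈ 0.852 m

γ = 1.08 (given)
Length contraction: L = L₀/γ = 0.920/1.08 = 0.852 m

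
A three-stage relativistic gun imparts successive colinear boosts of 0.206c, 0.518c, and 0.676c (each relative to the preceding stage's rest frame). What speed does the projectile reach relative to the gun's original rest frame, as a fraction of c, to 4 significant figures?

Compose boost 2: (0.518 + 0.206)/(1 + 0.518×0.206) = 0.7240/1.10671 = 0.654192
Compose boost 3: (0.676 + 0.654192)/(1 + 0.676×0.654192) = 1.33019/1.44223 = 0.9223

u ≈ 0.9223c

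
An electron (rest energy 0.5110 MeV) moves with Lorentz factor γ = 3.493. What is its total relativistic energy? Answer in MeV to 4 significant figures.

E ≈ 1.785 MeV

γ = 3.493 (given)
E = γm₀c² = 3.493 × 0.5110 MeV = 1.785 MeV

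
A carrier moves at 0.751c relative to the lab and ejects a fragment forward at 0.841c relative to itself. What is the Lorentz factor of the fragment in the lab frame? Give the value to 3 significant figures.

u_lab = (0.841 + 0.751)/(1 + 0.841×0.751) = 1.592/1.63159 = 0.975735
γ = 1/√(1 − 0.975735²) = 4.57

γ ≈ 4.57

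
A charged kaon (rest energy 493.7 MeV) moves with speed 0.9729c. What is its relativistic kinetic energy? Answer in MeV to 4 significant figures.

K ≈ 1641 MeV

γ = 1/√(1 − 0.9729²) = 4.32477
K = (γ − 1)m₀c² = (4.32477 − 1) × 493.7 MeV = 3.32477 × 493.7 MeV = 1641 MeV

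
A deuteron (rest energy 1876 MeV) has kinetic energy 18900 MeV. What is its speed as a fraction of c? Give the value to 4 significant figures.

γ = 1 + K/(m₀c²) = 1 + 18900/1876 = 11.0746
β = √(1 − 1/γ²) = 0.9959

β ≈ 0.9959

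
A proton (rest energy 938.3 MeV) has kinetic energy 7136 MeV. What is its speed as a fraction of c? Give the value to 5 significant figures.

γ = 1 + K/(m₀c²) = 1 + 7136/938.3 = 8.605244
β = √(1 − 1/γ²) = 0.99322

β ≈ 0.99322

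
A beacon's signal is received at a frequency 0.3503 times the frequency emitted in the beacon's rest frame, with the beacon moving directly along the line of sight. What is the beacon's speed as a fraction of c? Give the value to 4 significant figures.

f_obs/f_src = √((1−β)/(1+β)) = 0.3503  ⇒  (1−β)/(1+β) = 0.122710
β = |1 − D²|/(1 + D²) = |1 − 0.122710|/(1 + 0.122710) = 0.7814

β ≈ 0.7814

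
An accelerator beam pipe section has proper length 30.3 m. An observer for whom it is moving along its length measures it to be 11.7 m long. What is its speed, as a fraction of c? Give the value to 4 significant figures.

γ = L₀/L = 30.3/11.7 = 2.58974
β = √(1 − 1/γ²) = 0.9224

β ≈ 0.9224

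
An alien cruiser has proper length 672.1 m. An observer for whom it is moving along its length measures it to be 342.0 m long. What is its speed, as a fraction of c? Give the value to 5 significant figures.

β ≈ 0.86085

γ = L₀/L = 672.1/342.0 = 1.965205
β = √(1 − 1/γ²) = 0.86085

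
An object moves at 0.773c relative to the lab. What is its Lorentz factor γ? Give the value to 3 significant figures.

γ ≈ 1.58

γ = 1/√(1 − β²) = 1/√(1 − 0.773²) = 1/√(0.40247) = 1.58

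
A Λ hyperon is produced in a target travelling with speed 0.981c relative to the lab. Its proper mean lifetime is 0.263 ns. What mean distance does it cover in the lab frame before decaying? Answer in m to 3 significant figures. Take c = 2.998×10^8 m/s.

γ = 1/√(1 − 0.981²) = 5.1544
Dilated lifetime: Δt = γτ₀ = 5.1544 × 0.263 ns = 1.3556 ns
d = vΔt = 0.981c × 1.3556 ns = 2.9410×10^8 m/s × 1.3556×10^-9 s = 0.399 m

d ≈ 0.399 m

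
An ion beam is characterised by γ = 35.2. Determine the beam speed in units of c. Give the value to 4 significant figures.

β = √(1 − 1/γ²) = √(1 − 1/35.2²) = √(0.999193) = 0.9996

β ≈ 0.9996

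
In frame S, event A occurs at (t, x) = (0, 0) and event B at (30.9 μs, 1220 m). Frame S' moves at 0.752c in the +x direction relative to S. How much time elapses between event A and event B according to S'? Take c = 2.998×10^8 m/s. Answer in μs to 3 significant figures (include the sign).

γ = 1/√(1 − 0.752²) = 1.5171
Δt' = γ(Δt − vΔx/c²) = 1.5171 × (30.9 μs − 0.752×1220 m / (2.998×10^8 m/s))
= 1.5171 × (27.840 μs) = 42.2 μs

Δt' ≈ 42.2 μs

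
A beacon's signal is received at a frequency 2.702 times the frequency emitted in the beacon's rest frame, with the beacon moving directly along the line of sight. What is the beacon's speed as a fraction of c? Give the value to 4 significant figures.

β ≈ 0.7591

f_obs/f_src = √((1+β)/(1−β)) = 2.702  ⇒  (1+β)/(1−β) = 7.30080
β = |1 − D²|/(1 + D²) = |1 − 7.30080|/(1 + 7.30080) = 0.7591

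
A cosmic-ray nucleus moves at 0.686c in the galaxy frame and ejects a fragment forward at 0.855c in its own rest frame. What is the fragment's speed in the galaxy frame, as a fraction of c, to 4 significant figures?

u ≈ 0.9713c

Compose boost 2: (0.855 + 0.686)/(1 + 0.855×0.686) = 1.541/1.58653 = 0.9713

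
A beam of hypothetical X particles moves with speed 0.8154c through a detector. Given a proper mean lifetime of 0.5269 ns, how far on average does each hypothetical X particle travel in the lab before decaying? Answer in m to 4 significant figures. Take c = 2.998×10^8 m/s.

d ≈ 0.2225 m

γ = 1/√(1 − 0.8154²) = 1.72742
Dilated lifetime: Δt = γτ₀ = 1.72742 × 0.5269 ns = 0.910178 ns
d = vΔt = 0.8154c × 0.910178 ns = 2.44457×10^8 m/s × 9.10178×10^-10 s = 0.2225 m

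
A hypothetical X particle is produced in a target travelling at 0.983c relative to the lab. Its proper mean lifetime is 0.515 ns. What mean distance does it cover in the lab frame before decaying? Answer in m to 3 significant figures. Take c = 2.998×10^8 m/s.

d ≈ 0.827 m

γ = 1/√(1 − 0.983²) = 5.4465
Dilated lifetime: Δt = γτ₀ = 5.4465 × 0.515 ns = 2.8049 ns
d = vΔt = 0.983c × 2.8049 ns = 2.9470×10^8 m/s × 2.8049×10^-9 s = 0.827 m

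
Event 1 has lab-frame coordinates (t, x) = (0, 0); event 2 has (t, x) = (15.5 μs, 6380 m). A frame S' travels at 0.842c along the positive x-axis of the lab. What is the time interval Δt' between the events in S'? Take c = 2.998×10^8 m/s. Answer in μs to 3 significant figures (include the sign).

Δt' ≈ -4.48 μs

γ = 1/√(1 − 0.842²) = 1.8536
Δt' = γ(Δt − vΔx/c²) = 1.8536 × (15.5 μs − 0.842×6380 m / (2.998×10^8 m/s))
= 1.8536 × (-2.4185 μs) = -4.48 μs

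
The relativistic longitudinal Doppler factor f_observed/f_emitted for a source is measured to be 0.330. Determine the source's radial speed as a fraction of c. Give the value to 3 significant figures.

β ≈ 0.804

f_obs/f_src = √((1−β)/(1+β)) = 0.330  ⇒  (1−β)/(1+β) = 0.10890
β = |1 − D²|/(1 + D²) = |1 − 0.10890|/(1 + 0.10890) = 0.804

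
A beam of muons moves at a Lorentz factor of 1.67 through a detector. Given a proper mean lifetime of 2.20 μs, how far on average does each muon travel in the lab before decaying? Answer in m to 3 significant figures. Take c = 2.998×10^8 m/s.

β = √(1 − 1/γ²) = √(1 − 1/1.67²) = 0.80090
Dilated lifetime: Δt = γτ₀ = 1.67 × 2.20 μs = 3.6740 μs
d = vΔt = 0.80090c × 3.6740 μs = 2.4011×10^8 m/s × 3.6740×10^-6 s = 882 m

d ≈ 882 m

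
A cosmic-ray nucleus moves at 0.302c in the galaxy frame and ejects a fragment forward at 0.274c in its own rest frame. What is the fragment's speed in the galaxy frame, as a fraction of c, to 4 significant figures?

u ≈ 0.5320c

Compose boost 2: (0.274 + 0.302)/(1 + 0.274×0.302) = 0.5760/1.08275 = 0.5320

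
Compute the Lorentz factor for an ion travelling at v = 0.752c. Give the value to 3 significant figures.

γ = 1/√(1 − β²) = 1/√(1 − 0.752²) = 1/√(0.43450) = 1.52

γ ≈ 1.52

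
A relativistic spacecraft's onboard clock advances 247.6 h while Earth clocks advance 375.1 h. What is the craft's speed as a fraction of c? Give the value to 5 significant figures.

β ≈ 0.75119

γ = Δt/τ₀ = 375.1/247.6 = 1.514943
β = √(1 − 1/γ²) = √(1 − 1/1.514943²) = 0.75119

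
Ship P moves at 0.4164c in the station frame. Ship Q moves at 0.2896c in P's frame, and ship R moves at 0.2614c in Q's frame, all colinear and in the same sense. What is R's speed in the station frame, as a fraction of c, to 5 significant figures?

Compose boost 2: (0.2896 + 0.4164)/(1 + 0.2896×0.4164) = 0.70600/1.120589 = 0.6300256
Compose boost 3: (0.2614 + 0.6300256)/(1 + 0.2614×0.6300256) = 0.8914256/1.164689 = 0.76538

u ≈ 0.76538c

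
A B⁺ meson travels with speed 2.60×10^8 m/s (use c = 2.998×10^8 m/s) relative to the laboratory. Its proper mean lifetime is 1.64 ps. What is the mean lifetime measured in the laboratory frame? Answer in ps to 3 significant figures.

β = v/c = 2.60×10^8 / 2.998×10^8 = 0.86724
γ = 1/√(1 − 0.86724²) = 2.0085
Time dilation: Δt = γτ₀ = 2.0085 × 1.64 ps = 3.29 ps

Δt ≈ 3.29 ps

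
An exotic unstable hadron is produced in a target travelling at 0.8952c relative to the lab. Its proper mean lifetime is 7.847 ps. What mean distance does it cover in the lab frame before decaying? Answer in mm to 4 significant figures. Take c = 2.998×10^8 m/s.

γ = 1/√(1 − 0.8952²) = 2.24384
Dilated lifetime: Δt = γτ₀ = 2.24384 × 7.847 ps = 17.6074 ps
d = vΔt = 0.8952c × 17.6074 ps = 2.68381×10^8 m/s × 1.76074×10^-11 s = 4.725 mm

d ≈ 4.725 mm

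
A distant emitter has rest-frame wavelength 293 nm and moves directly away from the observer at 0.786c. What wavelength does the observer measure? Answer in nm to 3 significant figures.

Relativistic Doppler: λ_obs = λ_src √((1+β)/(1−β))
= 293 × √(1.7860/0.21400) = 293 × 2.8889 = 846 nm

λ_obs ≈ 846 nm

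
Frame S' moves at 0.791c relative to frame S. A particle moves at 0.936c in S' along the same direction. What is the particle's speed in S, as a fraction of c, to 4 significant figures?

Relativistic velocity addition: u = (u' + v)/(1 + u'v/c²)
= (0.936 + 0.791)/(1 + 0.936×0.791) = 1.727/1.74038 = 0.9923

u ≈ 0.9923c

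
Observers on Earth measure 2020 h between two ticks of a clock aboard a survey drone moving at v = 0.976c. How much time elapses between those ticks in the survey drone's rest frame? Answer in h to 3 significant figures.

γ = 1/√(1 − 0.976²) = 4.5920
Proper time: τ₀ = Δt/γ = 2020/4.5920 = 440 h

τ₀ ≈ 440 h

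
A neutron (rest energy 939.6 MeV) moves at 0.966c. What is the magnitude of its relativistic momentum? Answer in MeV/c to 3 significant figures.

γ = 1/√(1 − 0.966²) = 3.8678
p = γβm₀c = 3.8678 × 0.966 × 939.6 MeV/c = 3510 MeV/c

p ≈ 3510 MeV/c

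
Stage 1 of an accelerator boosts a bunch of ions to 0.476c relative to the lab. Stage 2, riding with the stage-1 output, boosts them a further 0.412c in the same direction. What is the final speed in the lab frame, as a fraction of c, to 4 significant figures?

u ≈ 0.7424c

Compose boost 2: (0.412 + 0.476)/(1 + 0.412×0.476) = 0.8880/1.19611 = 0.7424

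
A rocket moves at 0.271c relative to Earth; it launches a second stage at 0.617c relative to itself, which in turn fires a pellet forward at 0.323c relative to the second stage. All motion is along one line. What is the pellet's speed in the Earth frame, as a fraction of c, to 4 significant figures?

u ≈ 0.8700c

Compose boost 2: (0.617 + 0.271)/(1 + 0.617×0.271) = 0.8880/1.16721 = 0.760791
Compose boost 3: (0.323 + 0.760791)/(1 + 0.323×0.760791) = 1.08379/1.24574 = 0.8700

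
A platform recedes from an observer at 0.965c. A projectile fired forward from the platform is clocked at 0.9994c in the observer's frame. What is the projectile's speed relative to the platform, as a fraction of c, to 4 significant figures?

u' ≈ 0.9669c

Inverse velocity addition: u' = (u − v)/(1 − uv/c²)
= (0.9994 − 0.965)/(1 − 0.9994×0.965) = 0.03440/0.0355790 = 0.9669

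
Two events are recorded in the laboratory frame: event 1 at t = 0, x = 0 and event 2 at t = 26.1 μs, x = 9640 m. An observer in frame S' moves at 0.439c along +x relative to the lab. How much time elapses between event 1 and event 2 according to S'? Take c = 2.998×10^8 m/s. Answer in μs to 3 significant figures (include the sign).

Δt' ≈ 13.3 μs

γ = 1/√(1 − 0.439²) = 1.1130
Δt' = γ(Δt − vΔx/c²) = 1.1130 × (26.1 μs − 0.439×9640 m / (2.998×10^8 m/s))
= 1.1130 × (11.984 μs) = 13.3 μs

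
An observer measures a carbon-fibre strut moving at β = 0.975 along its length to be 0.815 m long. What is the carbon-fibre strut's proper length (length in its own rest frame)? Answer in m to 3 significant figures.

L₀ ≈ 3.67 m

γ = 1/√(1 − 0.975²) = 4.5004
L₀ = γL = 4.5004 × 0.815 = 3.67 m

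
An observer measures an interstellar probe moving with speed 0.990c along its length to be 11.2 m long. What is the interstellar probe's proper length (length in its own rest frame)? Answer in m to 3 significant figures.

L₀ ≈ 79.4 m

γ = 1/√(1 − 0.990²) = 7.0888
L₀ = γL = 7.0888 × 11.2 = 79.4 m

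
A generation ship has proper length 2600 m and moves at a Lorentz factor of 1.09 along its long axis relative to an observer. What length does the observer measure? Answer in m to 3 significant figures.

L ≈ 2390 m

γ = 1.09 (given)
Length contraction: L = L₀/γ = 2600/1.09 = 2390 m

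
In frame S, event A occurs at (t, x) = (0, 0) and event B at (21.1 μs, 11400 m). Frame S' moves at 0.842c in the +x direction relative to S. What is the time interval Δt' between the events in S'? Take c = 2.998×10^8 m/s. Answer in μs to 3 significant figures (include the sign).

Δt' ≈ -20.2 μs

γ = 1/√(1 − 0.842²) = 1.8536
Δt' = γ(Δt − vΔx/c²) = 1.8536 × (21.1 μs − 0.842×11400 m / (2.998×10^8 m/s))
= 1.8536 × (-10.917 μs) = -20.2 μs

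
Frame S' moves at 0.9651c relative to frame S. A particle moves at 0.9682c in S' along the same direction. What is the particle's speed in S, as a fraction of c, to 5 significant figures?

Relativistic velocity addition: u = (u' + v)/(1 + u'v/c²)
= (0.9682 + 0.9651)/(1 + 0.9682×0.9651) = 1.9333/1.934410 = 0.99943

u ≈ 0.99943c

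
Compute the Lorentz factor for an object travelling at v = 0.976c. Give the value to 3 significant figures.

γ ≈ 4.59

γ = 1/√(1 − β²) = 1/√(1 − 0.976²) = 1/√(0.047424) = 4.59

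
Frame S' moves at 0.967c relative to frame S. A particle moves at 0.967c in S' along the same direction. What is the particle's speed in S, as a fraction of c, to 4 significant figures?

Relativistic velocity addition: u = (u' + v)/(1 + u'v/c²)
= (0.967 + 0.967)/(1 + 0.967×0.967) = 1.934/1.93509 = 0.9994

u ≈ 0.9994c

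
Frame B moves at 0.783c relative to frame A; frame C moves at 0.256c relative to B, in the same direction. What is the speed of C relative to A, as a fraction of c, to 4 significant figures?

u ≈ 0.8655c

Compose boost 2: (0.256 + 0.783)/(1 + 0.256×0.783) = 1.039/1.20045 = 0.8655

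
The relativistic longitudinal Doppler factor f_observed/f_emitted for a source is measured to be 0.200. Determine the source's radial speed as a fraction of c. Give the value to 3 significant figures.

f_obs/f_src = √((1−β)/(1+β)) = 0.200  ⇒  (1−β)/(1+β) = 0.040000
β = |1 − D²|/(1 + D²) = |1 − 0.040000|/(1 + 0.040000) = 0.923

β ≈ 0.923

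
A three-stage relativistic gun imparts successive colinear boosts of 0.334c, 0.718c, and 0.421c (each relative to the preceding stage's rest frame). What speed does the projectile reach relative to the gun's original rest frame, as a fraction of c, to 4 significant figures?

Compose boost 2: (0.718 + 0.334)/(1 + 0.718×0.334) = 1.052/1.23981 = 0.848516
Compose boost 3: (0.421 + 0.848516)/(1 + 0.421×0.848516) = 1.26952/1.35723 = 0.9354

u ≈ 0.9354c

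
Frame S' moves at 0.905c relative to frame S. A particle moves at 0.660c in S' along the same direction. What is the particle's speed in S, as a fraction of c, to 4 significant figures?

Relativistic velocity addition: u = (u' + v)/(1 + u'v/c²)
= (0.660 + 0.905)/(1 + 0.660×0.905) = 1.565/1.59730 = 0.9798

u ≈ 0.9798c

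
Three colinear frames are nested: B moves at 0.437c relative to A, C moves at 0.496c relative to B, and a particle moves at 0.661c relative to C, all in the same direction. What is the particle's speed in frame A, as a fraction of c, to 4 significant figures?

Compose boost 2: (0.496 + 0.437)/(1 + 0.496×0.437) = 0.9330/1.21675 = 0.766796
Compose boost 3: (0.661 + 0.766796)/(1 + 0.661×0.766796) = 1.42780/1.50685 = 0.9475

u ≈ 0.9475c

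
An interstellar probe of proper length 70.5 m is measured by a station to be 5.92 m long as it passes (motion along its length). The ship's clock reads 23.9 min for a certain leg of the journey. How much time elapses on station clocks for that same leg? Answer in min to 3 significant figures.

Length contraction ⇒ γ = L₀/L = 70.5/5.92 = 11.909
Time dilation: Δt = γτ₀ = 11.909 × 23.9 min = 285 min

Δt ≈ 285 min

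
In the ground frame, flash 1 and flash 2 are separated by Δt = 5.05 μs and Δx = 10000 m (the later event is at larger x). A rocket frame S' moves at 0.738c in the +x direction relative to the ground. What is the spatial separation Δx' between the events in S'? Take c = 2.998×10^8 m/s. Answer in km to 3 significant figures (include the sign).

Δx' ≈ 13.2 km

γ = 1/√(1 − 0.738²) = 1.4819
Δx' = γ(Δx − vΔt) = 1.4819 × (10000 m − 0.738×(2.998×10^8 m/s)×5.05×10^-6 s)
= 1.4819 × (8882.7 m) = 13.2 km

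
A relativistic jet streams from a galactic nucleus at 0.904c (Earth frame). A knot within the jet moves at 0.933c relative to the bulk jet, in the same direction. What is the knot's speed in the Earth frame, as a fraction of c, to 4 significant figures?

u ≈ 0.9965c

Relativistic velocity addition: u = (u' + v)/(1 + u'v/c²)
= (0.933 + 0.904)/(1 + 0.933×0.904) = 1.837/1.84343 = 0.9965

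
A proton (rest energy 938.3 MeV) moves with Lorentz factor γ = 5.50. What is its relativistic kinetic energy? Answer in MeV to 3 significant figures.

γ = 5.50 (given)
K = (γ − 1)m₀c² = (5.50 − 1) × 938.3 MeV = 4.5000 × 938.3 MeV = 4220 MeV

K ≈ 4220 MeV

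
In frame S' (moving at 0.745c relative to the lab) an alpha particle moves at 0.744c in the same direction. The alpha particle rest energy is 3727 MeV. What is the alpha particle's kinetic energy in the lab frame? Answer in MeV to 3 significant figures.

u_lab = (0.744 + 0.745)/(1 + 0.744×0.745) = 0.958000
γ = 1/√(1 − 0.958000²) = 3.4871
K = (γ − 1)m₀c² = (3.4871 − 1) × 3727 = 2.4871 × 3727 = 9270 MeV

K ≈ 9270 MeV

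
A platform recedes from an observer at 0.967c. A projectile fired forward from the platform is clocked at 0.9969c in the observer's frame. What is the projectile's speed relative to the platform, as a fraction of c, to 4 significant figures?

u' ≈ 0.8306c

Inverse velocity addition: u' = (u − v)/(1 − uv/c²)
= (0.9969 − 0.967)/(1 − 0.9969×0.967) = 0.02990/0.0359977 = 0.8306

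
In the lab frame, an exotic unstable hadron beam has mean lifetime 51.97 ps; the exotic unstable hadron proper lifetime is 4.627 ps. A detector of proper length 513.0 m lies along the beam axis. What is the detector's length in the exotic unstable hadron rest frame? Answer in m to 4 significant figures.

Time dilation ⇒ γ = Δt/τ₀ = 51.97/4.627 = 11.2319
Length contraction: L = L₀/γ = 513.0/11.2319 = 45.67 m

L ≈ 45.67 m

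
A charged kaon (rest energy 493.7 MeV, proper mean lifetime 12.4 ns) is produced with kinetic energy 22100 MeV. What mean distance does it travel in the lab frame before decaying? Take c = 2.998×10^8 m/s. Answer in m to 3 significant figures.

γ = 1 + K/(m₀c²) = 1 + 22100/493.7 = 45.764
β = √(1 − 1/γ²) = 0.99976
Dilated lifetime: γτ₀ = 45.764 × 12.4 ns = 567.47 ns
d = βc·γτ₀ = 0.99976 × (2.998×10^8 m/s) × 5.6747×10^-7 s = 170 m

d ≈ 170 m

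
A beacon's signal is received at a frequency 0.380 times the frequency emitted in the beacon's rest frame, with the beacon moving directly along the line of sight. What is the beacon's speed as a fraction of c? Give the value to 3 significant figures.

β ≈ 0.748

f_obs/f_src = √((1−β)/(1+β)) = 0.380  ⇒  (1−β)/(1+β) = 0.14440
β = |1 − D²|/(1 + D²) = |1 − 0.14440|/(1 + 0.14440) = 0.748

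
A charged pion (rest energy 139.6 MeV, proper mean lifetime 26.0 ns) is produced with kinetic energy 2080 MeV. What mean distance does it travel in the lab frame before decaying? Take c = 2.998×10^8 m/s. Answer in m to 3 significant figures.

γ = 1 + K/(m₀c²) = 1 + 2080/139.6 = 15.900
β = √(1 − 1/γ²) = 0.99802
Dilated lifetime: γτ₀ = 15.900 × 26.0 ns = 413.39 ns
d = βc·γτ₀ = 0.99802 × (2.998×10^8 m/s) × 4.1339×10^-7 s = 124 m

d ≈ 124 m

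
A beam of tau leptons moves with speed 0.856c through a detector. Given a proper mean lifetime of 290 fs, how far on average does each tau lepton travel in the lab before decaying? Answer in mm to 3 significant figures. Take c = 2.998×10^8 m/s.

γ = 1/√(1 − 0.856²) = 1.9343
Dilated lifetime: Δt = γτ₀ = 1.9343 × 290 fs = 560.95 fs
d = vΔt = 0.856c × 560.95 fs = 2.5663×10^8 m/s × 5.6095×10^-13 s = 0.144 mm

d ≈ 0.144 mm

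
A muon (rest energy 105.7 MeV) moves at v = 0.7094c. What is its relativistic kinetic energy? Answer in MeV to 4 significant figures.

γ = 1/√(1 − 0.7094²) = 1.41883
K = (γ − 1)m₀c² = (1.41883 − 1) × 105.7 MeV = 0.418830 × 105.7 MeV = 44.27 MeV

K ≈ 44.27 MeV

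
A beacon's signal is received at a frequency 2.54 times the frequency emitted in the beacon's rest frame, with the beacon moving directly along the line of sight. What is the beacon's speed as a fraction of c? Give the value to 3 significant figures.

f_obs/f_src = √((1+β)/(1−β)) = 2.54  ⇒  (1+β)/(1−β) = 6.4516
β = |1 − D²|/(1 + D²) = |1 − 6.4516|/(1 + 6.4516) = 0.732

β ≈ 0.732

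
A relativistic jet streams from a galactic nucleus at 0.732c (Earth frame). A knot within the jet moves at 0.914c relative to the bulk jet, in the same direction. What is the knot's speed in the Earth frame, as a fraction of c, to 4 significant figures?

u ≈ 0.9862c

Relativistic velocity addition: u = (u' + v)/(1 + u'v/c²)
= (0.914 + 0.732)/(1 + 0.914×0.732) = 1.646/1.66905 = 0.9862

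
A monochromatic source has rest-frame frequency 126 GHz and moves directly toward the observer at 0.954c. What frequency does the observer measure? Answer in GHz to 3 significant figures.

f_obs ≈ 821 GHz

Relativistic Doppler: f_obs = f_src √((1+β)/(1−β))
= 126 × √(1.9540/0.046000) = 126 × 6.5175 = 821 GHz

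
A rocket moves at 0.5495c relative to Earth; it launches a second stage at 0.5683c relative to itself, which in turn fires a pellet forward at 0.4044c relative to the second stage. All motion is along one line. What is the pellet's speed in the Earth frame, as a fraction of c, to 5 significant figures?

u ≈ 0.93435c

Compose boost 2: (0.5683 + 0.5495)/(1 + 0.5683×0.5495) = 1.1178/1.312281 = 0.8517994
Compose boost 3: (0.4044 + 0.8517994)/(1 + 0.4044×0.8517994) = 1.256199/1.344468 = 0.93435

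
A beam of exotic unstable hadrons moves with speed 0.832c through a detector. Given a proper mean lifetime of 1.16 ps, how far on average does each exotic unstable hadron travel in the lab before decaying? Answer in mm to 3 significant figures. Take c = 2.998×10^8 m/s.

d ≈ 0.522 mm

γ = 1/√(1 − 0.832²) = 1.8025
Dilated lifetime: Δt = γτ₀ = 1.8025 × 1.16 ps = 2.0909 ps
d = vΔt = 0.832c × 2.0909 ps = 2.4943×10^8 m/s × 2.0909×10^-12 s = 0.522 mm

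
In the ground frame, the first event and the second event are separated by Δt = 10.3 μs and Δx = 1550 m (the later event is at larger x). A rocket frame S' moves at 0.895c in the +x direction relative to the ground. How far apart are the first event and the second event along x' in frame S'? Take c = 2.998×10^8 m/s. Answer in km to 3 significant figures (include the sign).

γ = 1/√(1 − 0.895²) = 2.2418
Δx' = γ(Δx − vΔt) = 2.2418 × (1550 m − 0.895×(2.998×10^8 m/s)×10.3×10^-6 s)
= 2.2418 × (-1213.7 m) = -2.72 km

Δx' ≈ -2.72 km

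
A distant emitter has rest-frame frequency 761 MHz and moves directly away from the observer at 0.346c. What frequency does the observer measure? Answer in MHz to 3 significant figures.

f_obs ≈ 530 MHz

Relativistic Doppler: f_obs = f_src √((1−β)/(1+β))
= 761 × √(0.65400/1.3460) = 761 × 0.69705 = 530 MHz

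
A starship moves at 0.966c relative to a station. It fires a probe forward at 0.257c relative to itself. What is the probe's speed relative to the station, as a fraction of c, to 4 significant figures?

u ≈ 0.9798c

Relativistic velocity addition: u = (u' + v)/(1 + u'v/c²)
= (0.257 + 0.966)/(1 + 0.257×0.966) = 1.223/1.24826 = 0.9798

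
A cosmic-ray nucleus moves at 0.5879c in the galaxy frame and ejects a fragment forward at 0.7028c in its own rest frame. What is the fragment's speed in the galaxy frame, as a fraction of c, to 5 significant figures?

u ≈ 0.91333c

Compose boost 2: (0.7028 + 0.5879)/(1 + 0.7028×0.5879) = 1.2907/1.413176 = 0.91333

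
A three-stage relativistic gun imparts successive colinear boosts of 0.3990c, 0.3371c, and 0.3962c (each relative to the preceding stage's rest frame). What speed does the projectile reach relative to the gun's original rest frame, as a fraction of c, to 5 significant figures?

Compose boost 2: (0.3371 + 0.3990)/(1 + 0.3371×0.3990) = 0.73610/1.134503 = 0.6488304
Compose boost 3: (0.3962 + 0.6488304)/(1 + 0.3962×0.6488304) = 1.045030/1.257067 = 0.83132

u ≈ 0.83132c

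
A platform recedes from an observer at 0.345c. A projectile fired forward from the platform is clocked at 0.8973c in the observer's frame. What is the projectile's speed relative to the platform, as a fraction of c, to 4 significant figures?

Inverse velocity addition: u' = (u − v)/(1 − uv/c²)
= (0.8973 − 0.345)/(1 − 0.8973×0.345) = 0.5523/0.690432 = 0.7999

u' ≈ 0.7999c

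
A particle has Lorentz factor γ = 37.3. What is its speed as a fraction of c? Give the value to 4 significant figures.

β ≈ 0.9996

β = √(1 − 1/γ²) = √(1 − 1/37.3²) = √(0.999281) = 0.9996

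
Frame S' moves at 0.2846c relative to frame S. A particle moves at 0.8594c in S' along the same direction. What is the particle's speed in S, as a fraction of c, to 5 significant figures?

u ≈ 0.91918c

Relativistic velocity addition: u = (u' + v)/(1 + u'v/c²)
= (0.8594 + 0.2846)/(1 + 0.8594×0.2846) = 1.1440/1.244585 = 0.91918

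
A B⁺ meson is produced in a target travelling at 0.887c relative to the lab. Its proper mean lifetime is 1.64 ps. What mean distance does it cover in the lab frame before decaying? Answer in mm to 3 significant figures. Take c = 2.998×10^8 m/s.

d ≈ 0.944 mm

γ = 1/√(1 − 0.887²) = 2.1656
Dilated lifetime: Δt = γτ₀ = 2.1656 × 1.64 ps = 3.5516 ps
d = vΔt = 0.887c × 3.5516 ps = 2.6592×10^8 m/s × 3.5516×10^-12 s = 0.944 mm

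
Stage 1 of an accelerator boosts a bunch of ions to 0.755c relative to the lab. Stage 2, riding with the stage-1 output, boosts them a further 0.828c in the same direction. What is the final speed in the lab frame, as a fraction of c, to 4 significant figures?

Compose boost 2: (0.828 + 0.755)/(1 + 0.828×0.755) = 1.583/1.62514 = 0.9741

u ≈ 0.9741c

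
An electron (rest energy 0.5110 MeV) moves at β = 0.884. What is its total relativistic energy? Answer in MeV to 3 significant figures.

E ≈ 1.09 MeV

γ = 1/√(1 − 0.884²) = 2.1391
E = γm₀c² = 2.1391 × 0.5110 MeV = 1.09 MeV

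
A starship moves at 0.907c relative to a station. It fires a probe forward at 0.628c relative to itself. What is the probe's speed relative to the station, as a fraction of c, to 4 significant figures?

u ≈ 0.9780c

Relativistic velocity addition: u = (u' + v)/(1 + u'v/c²)
= (0.628 + 0.907)/(1 + 0.628×0.907) = 1.535/1.56960 = 0.9780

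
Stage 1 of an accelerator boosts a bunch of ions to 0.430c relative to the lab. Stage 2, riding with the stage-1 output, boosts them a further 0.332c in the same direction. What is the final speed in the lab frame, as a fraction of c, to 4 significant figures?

u ≈ 0.6668c

Compose boost 2: (0.332 + 0.430)/(1 + 0.332×0.430) = 0.7620/1.14276 = 0.6668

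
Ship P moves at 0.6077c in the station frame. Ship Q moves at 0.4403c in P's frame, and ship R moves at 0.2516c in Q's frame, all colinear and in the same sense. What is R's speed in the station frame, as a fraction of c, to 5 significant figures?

u ≈ 0.89268c

Compose boost 2: (0.4403 + 0.6077)/(1 + 0.4403×0.6077) = 1.0480/1.267570 = 0.8267786
Compose boost 3: (0.2516 + 0.8267786)/(1 + 0.2516×0.8267786) = 1.078379/1.208017 = 0.89268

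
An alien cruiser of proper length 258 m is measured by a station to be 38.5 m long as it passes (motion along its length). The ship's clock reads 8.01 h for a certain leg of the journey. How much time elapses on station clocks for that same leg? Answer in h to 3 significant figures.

Δt ≈ 53.7 h

Length contraction ⇒ γ = L₀/L = 258/38.5 = 6.7013
Time dilation: Δt = γτ₀ = 6.7013 × 8.01 h = 53.7 h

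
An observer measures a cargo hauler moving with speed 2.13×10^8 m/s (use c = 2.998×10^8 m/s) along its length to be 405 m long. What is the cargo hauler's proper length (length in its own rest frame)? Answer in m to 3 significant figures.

β = v/c = 2.13×10^8 / 2.998×10^8 = 0.71047
γ = 1/√(1 − 0.71047²) = 1.4210
L₀ = γL = 1.4210 × 405 = 576 m

L₀ ≈ 576 m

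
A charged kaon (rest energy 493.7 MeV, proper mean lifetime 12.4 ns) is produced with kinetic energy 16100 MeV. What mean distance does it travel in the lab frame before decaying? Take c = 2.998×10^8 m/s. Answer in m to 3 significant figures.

d ≈ 125 m

γ = 1 + K/(m₀c²) = 1 + 16100/493.7 = 33.611
β = √(1 − 1/γ²) = 0.99956
Dilated lifetime: γτ₀ = 33.611 × 12.4 ns = 416.78 ns
d = βc·γτ₀ = 0.99956 × (2.998×10^8 m/s) × 4.1678×10^-7 s = 125 m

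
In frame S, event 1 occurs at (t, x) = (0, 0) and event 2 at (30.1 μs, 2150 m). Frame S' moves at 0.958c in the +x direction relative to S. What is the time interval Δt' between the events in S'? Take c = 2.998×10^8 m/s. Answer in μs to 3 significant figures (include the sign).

Δt' ≈ 81.0 μs

γ = 1/√(1 − 0.958²) = 3.4871
Δt' = γ(Δt − vΔx/c²) = 3.4871 × (30.1 μs − 0.958×2150 m / (2.998×10^8 m/s))
= 3.4871 × (23.230 μs) = 81.0 μs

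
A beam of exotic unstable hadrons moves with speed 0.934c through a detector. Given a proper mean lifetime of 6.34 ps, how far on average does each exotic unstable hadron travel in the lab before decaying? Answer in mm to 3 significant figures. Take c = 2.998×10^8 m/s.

d ≈ 4.97 mm

γ = 1/√(1 − 0.934²) = 2.7990
Dilated lifetime: Δt = γτ₀ = 2.7990 × 6.34 ps = 17.746 ps
d = vΔt = 0.934c × 17.746 ps = 2.8001×10^8 m/s × 1.7746×10^-11 s = 4.97 mm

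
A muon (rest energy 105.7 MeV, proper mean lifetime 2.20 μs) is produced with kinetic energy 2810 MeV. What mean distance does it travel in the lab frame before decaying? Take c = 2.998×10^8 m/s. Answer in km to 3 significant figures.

d ≈ 18.2 km

γ = 1 + K/(m₀c²) = 1 + 2810/105.7 = 27.585
β = √(1 − 1/γ²) = 0.99934
Dilated lifetime: γτ₀ = 27.585 × 2.20 μs = 60.686 μs
d = βc·γτ₀ = 0.99934 × (2.998×10^8 m/s) × 6.0686×10^-5 s = 18.2 km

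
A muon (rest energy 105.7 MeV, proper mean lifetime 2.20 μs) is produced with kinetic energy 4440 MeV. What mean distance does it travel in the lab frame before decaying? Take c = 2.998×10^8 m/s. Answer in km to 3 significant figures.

γ = 1 + K/(m₀c²) = 1 + 4440/105.7 = 43.006
β = √(1 − 1/γ²) = 0.99973
Dilated lifetime: γτ₀ = 43.006 × 2.20 μs = 94.612 μs
d = βc·γτ₀ = 0.99973 × (2.998×10^8 m/s) × 9.4612×10^-5 s = 28.4 km

d ≈ 28.4 km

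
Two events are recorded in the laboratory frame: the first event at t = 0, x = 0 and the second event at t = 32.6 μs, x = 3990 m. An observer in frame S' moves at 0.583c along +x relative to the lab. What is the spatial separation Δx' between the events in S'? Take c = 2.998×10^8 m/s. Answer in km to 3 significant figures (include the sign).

γ = 1/√(1 − 0.583²) = 1.2308
Δx' = γ(Δx − vΔt) = 1.2308 × (3990 m − 0.583×(2.998×10^8 m/s)×32.6×10^-6 s)
= 1.2308 × (-1707.9 m) = -2.10 km

Δx' ≈ -2.10 km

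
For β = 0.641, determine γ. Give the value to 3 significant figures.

γ = 1/√(1 − β²) = 1/√(1 − 0.641²) = 1/√(0.58912) = 1.30

γ ≈ 1.30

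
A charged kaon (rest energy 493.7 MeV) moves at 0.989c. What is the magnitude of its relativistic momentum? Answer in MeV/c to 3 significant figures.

p ≈ 3300 MeV/c

γ = 1/√(1 − 0.989²) = 6.7606
p = γβm₀c = 6.7606 × 0.989 × 493.7 MeV/c = 3300 MeV/c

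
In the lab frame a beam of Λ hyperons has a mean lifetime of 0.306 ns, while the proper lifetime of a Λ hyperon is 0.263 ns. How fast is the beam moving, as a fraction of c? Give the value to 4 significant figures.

β ≈ 0.5112

γ = Δt/τ₀ = 0.306/0.263 = 1.16350
β = √(1 − 1/γ²) = √(1 − 1/1.16350²) = 0.5112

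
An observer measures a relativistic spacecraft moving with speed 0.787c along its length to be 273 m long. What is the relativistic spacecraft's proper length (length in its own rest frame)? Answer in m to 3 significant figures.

L₀ ≈ 442 m

γ = 1/√(1 − 0.787²) = 1.6209
L₀ = γL = 1.6209 × 273 = 442 m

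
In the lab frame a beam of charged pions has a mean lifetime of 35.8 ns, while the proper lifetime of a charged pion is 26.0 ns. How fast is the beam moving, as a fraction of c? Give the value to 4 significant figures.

β ≈ 0.6874

γ = Δt/τ₀ = 35.8/26.0 = 1.37692
β = √(1 − 1/γ²) = √(1 − 1/1.37692²) = 0.6874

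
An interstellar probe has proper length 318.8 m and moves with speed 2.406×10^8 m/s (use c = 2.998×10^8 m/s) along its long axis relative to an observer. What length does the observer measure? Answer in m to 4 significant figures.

L ≈ 190.2 m

β = v/c = 2.406×10^8 / 2.998×10^8 = 0.802535
γ = 1/√(1 − 0.802535²) = 1.67615
Length contraction: L = L₀/γ = 318.8/1.67615 = 190.2 m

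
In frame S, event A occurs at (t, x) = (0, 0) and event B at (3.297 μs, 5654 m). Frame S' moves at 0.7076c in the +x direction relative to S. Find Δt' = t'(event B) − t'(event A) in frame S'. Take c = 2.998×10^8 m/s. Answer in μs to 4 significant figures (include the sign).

Δt' ≈ -14.22 μs

γ = 1/√(1 − 0.7076²) = 1.41520
Δt' = γ(Δt − vΔx/c²) = 1.41520 × (3.297 μs − 0.7076×5654 m / (2.998×10^8 m/s))
= 1.41520 × (-10.0478 μs) = -14.22 μs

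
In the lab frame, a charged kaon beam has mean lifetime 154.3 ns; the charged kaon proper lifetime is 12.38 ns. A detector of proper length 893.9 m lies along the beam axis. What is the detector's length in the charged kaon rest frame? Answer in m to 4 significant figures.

Time dilation ⇒ γ = Δt/τ₀ = 154.3/12.38 = 12.4637
Length contraction: L = L₀/γ = 893.9/12.4637 = 71.72 m

L ≈ 71.72 m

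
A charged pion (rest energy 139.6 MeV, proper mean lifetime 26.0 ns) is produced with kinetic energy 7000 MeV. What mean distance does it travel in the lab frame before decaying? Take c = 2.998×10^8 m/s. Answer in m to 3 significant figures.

γ = 1 + K/(m₀c²) = 1 + 7000/139.6 = 51.143
β = √(1 − 1/γ²) = 0.99981
Dilated lifetime: γτ₀ = 51.143 × 26.0 ns = 1329.7 ns
d = βc·γτ₀ = 0.99981 × (2.998×10^8 m/s) × 1.3297×10^-6 s = 399 m

d ≈ 399 m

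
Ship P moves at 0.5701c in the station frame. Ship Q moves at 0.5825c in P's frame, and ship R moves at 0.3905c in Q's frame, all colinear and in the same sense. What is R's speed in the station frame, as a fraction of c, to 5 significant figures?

Compose boost 2: (0.5825 + 0.5701)/(1 + 0.5825×0.5701) = 1.1526/1.332083 = 0.8652612
Compose boost 3: (0.3905 + 0.8652612)/(1 + 0.3905×0.8652612) = 1.255761/1.337885 = 0.93862

u ≈ 0.93862c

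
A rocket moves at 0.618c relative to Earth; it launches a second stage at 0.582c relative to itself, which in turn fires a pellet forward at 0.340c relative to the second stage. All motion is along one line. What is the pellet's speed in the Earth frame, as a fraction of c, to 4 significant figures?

Compose boost 2: (0.582 + 0.618)/(1 + 0.582×0.618) = 1.200/1.35968 = 0.882563
Compose boost 3: (0.340 + 0.882563)/(1 + 0.340×0.882563) = 1.22256/1.30007 = 0.9404

u ≈ 0.9404c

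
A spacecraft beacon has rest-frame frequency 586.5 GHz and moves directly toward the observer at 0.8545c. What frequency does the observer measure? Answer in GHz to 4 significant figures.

Relativistic Doppler: f_obs = f_src √((1+β)/(1−β))
= 586.5 × √(1.85450/0.145500) = 586.5 × 3.57011 = 2094 GHz

f_obs ≈ 2094 GHz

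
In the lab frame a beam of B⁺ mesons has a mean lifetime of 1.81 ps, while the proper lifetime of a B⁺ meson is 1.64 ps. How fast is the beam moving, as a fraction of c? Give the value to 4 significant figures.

β ≈ 0.4231

γ = Δt/τ₀ = 1.81/1.64 = 1.10366
β = √(1 − 1/γ²) = √(1 − 1/1.10366²) = 0.4231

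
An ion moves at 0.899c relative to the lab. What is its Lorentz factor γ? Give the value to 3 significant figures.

γ = 1/√(1 − β²) = 1/√(1 − 0.899²) = 1/√(0.19180) = 2.28

γ ≈ 2.28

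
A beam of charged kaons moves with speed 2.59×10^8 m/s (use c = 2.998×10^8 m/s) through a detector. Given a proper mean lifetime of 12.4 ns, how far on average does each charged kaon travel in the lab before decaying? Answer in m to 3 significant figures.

β = v/c = 2.59×10^8 / 2.998×10^8 = 0.86391
γ = 1/√(1 − 0.86391²) = 1.9855
Dilated lifetime: Δt = γτ₀ = 1.9855 × 12.4 ns = 24.620 ns
d = vΔt = 0.86391c × 24.620 ns = 2.5900×10^8 m/s × 2.4620×10^-8 s = 6.38 m

d ≈ 6.38 m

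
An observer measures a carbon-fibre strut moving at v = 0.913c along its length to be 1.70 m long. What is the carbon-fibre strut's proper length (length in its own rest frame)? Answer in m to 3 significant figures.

γ = 1/√(1 − 0.913²) = 2.4512
L₀ = γL = 2.4512 × 1.70 = 4.17 m

L₀ ≈ 4.17 m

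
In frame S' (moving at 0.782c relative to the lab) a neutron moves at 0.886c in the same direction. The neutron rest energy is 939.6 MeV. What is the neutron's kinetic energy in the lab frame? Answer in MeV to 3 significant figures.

u_lab = (0.886 + 0.782)/(1 + 0.886×0.782) = 0.985319
γ = 1/√(1 − 0.985319²) = 5.8575
K = (γ − 1)m₀c² = (5.8575 − 1) × 939.6 = 4.8575 × 939.6 = 4560 MeV

K ≈ 4560 MeV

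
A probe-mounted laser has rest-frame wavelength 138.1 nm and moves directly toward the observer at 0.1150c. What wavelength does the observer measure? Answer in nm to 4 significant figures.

Relativistic Doppler: λ_obs = λ_src √((1−β)/(1+β))
= 138.1 × √(0.885000/1.11500) = 138.1 × 0.890911 = 123.0 nm

λ_obs ≈ 123.0 nm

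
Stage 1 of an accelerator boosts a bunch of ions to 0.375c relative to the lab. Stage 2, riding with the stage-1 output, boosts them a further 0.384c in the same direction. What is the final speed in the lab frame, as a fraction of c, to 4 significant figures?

u ≈ 0.6635c

Compose boost 2: (0.384 + 0.375)/(1 + 0.384×0.375) = 0.7590/1.14400 = 0.6635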